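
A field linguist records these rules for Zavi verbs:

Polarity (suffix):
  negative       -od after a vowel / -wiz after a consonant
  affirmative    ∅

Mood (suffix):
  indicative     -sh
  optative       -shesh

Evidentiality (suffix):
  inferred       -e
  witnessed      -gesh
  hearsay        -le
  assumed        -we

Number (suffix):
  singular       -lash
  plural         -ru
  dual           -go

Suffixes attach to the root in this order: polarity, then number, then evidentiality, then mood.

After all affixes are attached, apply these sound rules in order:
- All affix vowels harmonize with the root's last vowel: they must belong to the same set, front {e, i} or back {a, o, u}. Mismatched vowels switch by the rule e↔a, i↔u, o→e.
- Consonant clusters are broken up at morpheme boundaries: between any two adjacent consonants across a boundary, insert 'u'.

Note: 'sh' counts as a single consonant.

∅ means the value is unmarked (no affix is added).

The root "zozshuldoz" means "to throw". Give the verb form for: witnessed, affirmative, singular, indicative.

zozshuldozulashugashush

polarity = affirmative: zero marking, form stays zozshuldoz.
Attach number singular -lash → zozshuldozlash.
Attach evidentiality witnessed -gesh → zozshuldozlashgesh.
Attach mood indicative -sh → zozshuldozlashgeshsh.
Apply vowel harmony: zozshuldozlashgeshsh → zozshuldozlashgashsh.
Apply epenthesis: zozshuldozlashgashsh → zozshuldozulashugashush.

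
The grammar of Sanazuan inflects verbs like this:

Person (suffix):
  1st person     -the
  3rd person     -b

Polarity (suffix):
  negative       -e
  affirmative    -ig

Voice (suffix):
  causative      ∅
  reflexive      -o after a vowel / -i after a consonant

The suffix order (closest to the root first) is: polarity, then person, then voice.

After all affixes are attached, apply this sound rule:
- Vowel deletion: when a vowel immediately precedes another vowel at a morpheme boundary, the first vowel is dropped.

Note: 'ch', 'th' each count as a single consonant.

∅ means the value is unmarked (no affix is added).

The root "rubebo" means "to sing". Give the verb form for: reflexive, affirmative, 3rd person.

Attach polarity affirmative -ig → rubeboig.
Attach person 3rd person -b → rubeboigb.
Attach voice reflexive -i (after consonant 'b') → rubeboigbi.
Apply vowel deletion: rubeboigbi → rubebigbi.

rubebigbi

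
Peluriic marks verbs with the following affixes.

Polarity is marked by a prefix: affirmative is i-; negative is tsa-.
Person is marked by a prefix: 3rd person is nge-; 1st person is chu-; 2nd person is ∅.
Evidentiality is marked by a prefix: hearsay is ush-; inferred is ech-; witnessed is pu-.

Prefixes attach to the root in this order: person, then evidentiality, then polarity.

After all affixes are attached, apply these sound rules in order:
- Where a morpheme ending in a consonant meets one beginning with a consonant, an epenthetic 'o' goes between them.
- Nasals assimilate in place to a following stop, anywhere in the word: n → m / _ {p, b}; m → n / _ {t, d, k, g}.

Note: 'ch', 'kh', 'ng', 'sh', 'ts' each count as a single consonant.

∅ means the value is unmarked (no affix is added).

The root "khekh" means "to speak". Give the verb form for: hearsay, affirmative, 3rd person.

iushongekhekh

Attach person 3rd person nge- → ngekhekh.
Attach evidentiality hearsay ush- → ushngekhekh.
Attach polarity affirmative i- → iushngekhekh.
Apply epenthesis: iushngekhekh → iushongekhekh.
Nasal assimilation: no change.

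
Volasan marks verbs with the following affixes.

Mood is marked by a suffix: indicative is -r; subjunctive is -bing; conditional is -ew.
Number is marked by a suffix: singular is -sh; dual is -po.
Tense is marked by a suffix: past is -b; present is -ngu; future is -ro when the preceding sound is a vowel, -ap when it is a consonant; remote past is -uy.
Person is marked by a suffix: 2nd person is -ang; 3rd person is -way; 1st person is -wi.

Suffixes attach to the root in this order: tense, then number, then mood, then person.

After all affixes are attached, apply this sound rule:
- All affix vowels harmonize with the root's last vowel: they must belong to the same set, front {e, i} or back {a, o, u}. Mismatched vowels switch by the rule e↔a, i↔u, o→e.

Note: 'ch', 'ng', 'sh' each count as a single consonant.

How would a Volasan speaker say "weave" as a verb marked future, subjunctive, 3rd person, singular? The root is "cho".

choroshbungway

Attach tense future -ro (after vowel 'o') → choro.
Attach number singular -sh → chorosh.
Attach mood subjunctive -bing → choroshbing.
Attach person 3rd person -way → choroshbingway.
Apply vowel harmony: choroshbingway → choroshbungway.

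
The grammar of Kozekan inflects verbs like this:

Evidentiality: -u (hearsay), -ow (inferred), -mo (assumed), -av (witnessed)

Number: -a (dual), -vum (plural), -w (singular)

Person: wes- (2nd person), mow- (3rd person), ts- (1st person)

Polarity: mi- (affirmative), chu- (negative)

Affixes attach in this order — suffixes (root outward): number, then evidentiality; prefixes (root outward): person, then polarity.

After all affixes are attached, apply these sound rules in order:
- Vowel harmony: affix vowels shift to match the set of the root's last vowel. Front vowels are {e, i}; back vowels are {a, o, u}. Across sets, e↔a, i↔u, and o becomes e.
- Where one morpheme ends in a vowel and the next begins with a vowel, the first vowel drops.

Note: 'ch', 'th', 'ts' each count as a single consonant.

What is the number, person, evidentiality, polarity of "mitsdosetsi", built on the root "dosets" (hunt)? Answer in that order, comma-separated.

Segment: mi-ts-dosets-a-u.
number: -a → dual.
person: ts- → 1st person.
evidentiality: -u → hearsay.
polarity: mi- → affirmative.

dual, 1st person, hearsay, affirmative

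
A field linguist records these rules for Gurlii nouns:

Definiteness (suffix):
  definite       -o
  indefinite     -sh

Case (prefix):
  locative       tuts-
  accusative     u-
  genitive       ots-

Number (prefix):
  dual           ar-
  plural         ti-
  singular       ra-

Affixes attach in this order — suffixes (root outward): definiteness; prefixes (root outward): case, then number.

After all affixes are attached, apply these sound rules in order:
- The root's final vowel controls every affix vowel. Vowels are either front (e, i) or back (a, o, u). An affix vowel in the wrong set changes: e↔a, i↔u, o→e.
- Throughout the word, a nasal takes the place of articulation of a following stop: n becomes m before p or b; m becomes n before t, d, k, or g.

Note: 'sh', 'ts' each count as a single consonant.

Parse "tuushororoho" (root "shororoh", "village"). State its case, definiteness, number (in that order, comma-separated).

accusative, definite, plural

Segment: ti-u-shororoh-o.
case: u- → accusative.
definiteness: -o → definite.
number: ti- → plural.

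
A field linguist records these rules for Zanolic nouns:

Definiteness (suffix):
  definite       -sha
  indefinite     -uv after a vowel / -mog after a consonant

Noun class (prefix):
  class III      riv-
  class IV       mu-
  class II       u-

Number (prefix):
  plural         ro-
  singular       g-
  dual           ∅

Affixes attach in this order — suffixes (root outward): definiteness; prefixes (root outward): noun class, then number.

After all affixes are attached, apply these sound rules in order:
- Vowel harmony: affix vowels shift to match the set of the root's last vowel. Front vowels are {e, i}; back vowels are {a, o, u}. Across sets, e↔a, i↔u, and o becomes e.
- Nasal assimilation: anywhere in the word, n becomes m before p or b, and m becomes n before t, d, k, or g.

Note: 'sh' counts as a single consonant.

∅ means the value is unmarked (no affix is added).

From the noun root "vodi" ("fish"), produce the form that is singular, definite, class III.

grivvodishe

Attach definiteness definite -sha → vodisha.
Attach noun class class III riv- → rivvodisha.
Attach number singular g- → grivvodisha.
Apply vowel harmony: grivvodisha → grivvodishe.
Nasal assimilation: no change.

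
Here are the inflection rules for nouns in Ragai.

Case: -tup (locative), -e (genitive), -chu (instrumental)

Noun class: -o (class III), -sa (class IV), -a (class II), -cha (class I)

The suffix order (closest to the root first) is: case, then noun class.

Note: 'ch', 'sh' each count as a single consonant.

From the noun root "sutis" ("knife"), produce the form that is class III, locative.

Attach case locative -tup → sutistup.
Attach noun class class III -o → sutistupo.

sutistupo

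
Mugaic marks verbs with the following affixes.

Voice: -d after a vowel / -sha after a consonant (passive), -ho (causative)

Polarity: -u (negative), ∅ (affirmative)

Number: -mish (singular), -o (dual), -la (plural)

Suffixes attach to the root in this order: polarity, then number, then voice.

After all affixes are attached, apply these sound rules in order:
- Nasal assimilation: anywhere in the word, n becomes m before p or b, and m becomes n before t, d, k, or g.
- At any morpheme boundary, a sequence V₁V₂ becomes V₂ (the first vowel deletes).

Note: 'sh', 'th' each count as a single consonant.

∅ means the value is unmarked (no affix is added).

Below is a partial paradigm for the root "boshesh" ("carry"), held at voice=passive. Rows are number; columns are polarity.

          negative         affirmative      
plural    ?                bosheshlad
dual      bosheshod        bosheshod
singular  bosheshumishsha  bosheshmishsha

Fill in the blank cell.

bosheshulad

Attach polarity negative -u → bosheshu.
Attach number plural -la → bosheshula.
Attach voice passive -d (after vowel 'a') → bosheshulad.
Nasal assimilation: no change.
Vowel deletion: no change.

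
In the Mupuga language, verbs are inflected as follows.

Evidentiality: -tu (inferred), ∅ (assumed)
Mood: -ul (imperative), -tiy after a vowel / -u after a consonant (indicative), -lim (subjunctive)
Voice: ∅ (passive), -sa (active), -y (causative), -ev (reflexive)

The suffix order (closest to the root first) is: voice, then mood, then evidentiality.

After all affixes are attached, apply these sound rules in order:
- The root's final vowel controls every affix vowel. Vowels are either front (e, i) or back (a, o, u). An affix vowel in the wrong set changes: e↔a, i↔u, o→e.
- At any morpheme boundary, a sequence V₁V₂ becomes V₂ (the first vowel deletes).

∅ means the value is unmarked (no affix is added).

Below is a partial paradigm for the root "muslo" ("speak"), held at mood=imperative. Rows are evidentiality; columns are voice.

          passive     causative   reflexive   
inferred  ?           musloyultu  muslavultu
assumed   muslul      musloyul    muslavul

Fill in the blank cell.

muslultu

voice = passive: zero marking, form stays muslo.
Attach mood imperative -ul → musloul.
Attach evidentiality inferred -tu → musloultu.
Vowel harmony: no change.
Apply vowel deletion: musloultu → muslultu.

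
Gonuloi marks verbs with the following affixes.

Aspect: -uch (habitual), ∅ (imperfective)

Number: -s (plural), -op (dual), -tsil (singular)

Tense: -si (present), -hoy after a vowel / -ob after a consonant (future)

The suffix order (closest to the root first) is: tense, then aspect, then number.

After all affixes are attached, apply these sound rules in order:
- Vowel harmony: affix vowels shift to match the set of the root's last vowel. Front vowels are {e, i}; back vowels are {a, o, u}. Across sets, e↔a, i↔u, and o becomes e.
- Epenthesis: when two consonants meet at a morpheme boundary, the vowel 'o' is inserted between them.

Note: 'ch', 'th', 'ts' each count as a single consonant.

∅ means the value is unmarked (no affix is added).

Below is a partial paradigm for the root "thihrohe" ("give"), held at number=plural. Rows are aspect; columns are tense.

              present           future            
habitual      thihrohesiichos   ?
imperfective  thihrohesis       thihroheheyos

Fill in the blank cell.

Attach tense future -hoy (after vowel 'e') → thihrohehoy.
Attach aspect habitual -uch → thihrohehoyuch.
Attach number plural -s → thihrohehoyuchs.
Apply vowel harmony: thihrohehoyuchs → thihroheheyichs.
Apply epenthesis: thihroheheyichs → thihroheheyichos.

thihroheheyichos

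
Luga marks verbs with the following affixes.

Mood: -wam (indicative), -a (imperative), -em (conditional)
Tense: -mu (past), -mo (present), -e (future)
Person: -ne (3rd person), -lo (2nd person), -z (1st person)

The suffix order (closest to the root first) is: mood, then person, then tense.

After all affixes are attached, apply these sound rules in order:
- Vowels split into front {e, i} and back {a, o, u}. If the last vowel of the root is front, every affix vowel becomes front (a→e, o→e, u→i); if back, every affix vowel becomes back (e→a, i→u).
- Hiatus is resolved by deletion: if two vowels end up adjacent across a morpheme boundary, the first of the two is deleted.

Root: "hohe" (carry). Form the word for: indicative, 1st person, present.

hohewemzme

Attach mood indicative -wam → hohewam.
Attach person 1st person -z → hohewamz.
Attach tense present -mo → hohewamzmo.
Apply vowel harmony: hohewamzmo → hohewemzme.
Vowel deletion: no change.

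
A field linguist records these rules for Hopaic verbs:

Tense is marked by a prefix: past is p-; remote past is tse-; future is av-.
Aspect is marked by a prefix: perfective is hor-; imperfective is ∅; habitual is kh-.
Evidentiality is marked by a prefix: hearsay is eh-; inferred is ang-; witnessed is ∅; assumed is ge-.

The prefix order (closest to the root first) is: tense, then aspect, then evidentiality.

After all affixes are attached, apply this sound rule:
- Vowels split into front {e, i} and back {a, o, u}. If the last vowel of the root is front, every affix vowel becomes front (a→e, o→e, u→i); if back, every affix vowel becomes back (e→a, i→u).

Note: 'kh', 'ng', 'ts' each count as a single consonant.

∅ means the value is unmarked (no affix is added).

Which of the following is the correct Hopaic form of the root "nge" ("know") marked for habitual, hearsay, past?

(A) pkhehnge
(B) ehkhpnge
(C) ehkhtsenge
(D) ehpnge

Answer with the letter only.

Attach tense past p- → pnge.
Attach aspect habitual kh- → khpnge.
Attach evidentiality hearsay eh- → ehkhpnge.
Vowel harmony: no change.
So the correct form is ehkhpnge, option (B).
(D) ehpnge is wrong: it uses imperfective instead of habitual for aspect.
(C) ehkhtsenge is wrong: it uses remote past instead of past for tense.
(A) pkhehnge is wrong: it has the affixes in the wrong order.

B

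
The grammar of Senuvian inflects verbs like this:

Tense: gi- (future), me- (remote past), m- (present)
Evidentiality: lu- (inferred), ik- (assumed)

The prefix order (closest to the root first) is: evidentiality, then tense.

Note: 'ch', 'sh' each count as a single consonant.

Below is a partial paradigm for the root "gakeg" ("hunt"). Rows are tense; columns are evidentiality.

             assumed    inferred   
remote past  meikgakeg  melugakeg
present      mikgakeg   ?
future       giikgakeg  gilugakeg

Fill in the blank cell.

Attach evidentiality inferred lu- → lugakeg.
Attach tense present m- → mlugakeg.

mlugakeg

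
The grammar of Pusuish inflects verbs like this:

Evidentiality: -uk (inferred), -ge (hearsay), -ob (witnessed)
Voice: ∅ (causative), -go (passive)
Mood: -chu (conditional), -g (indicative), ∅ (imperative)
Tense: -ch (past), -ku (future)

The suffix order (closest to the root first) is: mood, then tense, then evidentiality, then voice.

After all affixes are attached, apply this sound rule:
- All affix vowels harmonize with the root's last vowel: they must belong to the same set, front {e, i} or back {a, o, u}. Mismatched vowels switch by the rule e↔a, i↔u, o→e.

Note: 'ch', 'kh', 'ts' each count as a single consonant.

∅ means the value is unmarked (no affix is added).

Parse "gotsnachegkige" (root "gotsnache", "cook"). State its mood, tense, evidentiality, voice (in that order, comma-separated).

Segment: gotsnache-g-ku-ge.
mood: -g → indicative.
tense: -ku → future.
evidentiality: -ge → hearsay.
voice: ∅ → causative.

indicative, future, hearsay, causative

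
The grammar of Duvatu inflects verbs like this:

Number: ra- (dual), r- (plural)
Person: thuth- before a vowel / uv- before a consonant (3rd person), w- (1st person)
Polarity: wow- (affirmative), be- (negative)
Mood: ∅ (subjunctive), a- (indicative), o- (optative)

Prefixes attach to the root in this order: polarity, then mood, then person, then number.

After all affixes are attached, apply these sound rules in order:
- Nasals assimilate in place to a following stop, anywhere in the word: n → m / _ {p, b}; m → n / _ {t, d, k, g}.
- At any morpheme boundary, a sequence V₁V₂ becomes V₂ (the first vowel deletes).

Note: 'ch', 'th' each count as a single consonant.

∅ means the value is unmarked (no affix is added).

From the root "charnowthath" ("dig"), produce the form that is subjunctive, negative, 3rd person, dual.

ruvbecharnowthath

Attach polarity negative be- → becharnowthath.
mood = subjunctive: zero marking, form stays becharnowthath.
Attach person 3rd person uv- (before consonant 'b') → uvbecharnowthath.
Attach number dual ra- → rauvbecharnowthath.
Nasal assimilation: no change.
Apply vowel deletion: rauvbecharnowthath → ruvbecharnowthath.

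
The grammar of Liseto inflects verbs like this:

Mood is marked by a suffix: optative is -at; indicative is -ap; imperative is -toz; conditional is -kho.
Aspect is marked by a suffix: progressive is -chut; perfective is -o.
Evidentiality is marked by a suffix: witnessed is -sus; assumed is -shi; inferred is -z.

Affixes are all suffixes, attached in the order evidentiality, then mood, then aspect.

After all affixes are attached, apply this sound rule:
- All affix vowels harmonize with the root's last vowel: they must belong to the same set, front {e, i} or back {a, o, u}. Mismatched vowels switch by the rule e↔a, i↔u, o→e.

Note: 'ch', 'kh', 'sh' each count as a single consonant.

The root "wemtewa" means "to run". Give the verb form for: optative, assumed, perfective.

Attach evidentiality assumed -shi → wemtewashi.
Attach mood optative -at → wemtewashiat.
Attach aspect perfective -o → wemtewashiato.
Apply vowel harmony: wemtewashiato → wemtewashuato.

wemtewashuato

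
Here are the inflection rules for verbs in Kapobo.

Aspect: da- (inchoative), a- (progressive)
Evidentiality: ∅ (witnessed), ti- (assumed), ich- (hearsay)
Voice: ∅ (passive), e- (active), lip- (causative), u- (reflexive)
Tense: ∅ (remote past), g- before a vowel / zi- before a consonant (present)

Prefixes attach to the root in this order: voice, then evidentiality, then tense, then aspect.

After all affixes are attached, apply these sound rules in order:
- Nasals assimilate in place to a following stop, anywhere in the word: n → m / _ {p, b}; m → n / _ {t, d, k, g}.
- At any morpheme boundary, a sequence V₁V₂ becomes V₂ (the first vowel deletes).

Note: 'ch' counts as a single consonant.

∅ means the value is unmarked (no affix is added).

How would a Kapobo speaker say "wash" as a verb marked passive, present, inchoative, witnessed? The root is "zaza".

voice = passive: zero marking, form stays zaza.
evidentiality = witnessed: zero marking, form stays zaza.
Attach tense present zi- (before consonant 'z') → zizaza.
Attach aspect inchoative da- → dazizaza.
Nasal assimilation: no change.
Vowel deletion: no change.

dazizaza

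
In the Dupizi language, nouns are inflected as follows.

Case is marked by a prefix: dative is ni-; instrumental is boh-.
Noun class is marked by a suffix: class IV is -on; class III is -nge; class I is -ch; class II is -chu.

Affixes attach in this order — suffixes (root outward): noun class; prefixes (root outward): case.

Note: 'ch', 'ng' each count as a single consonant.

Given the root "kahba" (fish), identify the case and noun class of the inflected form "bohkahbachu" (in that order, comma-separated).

Segment: boh-kahba-chu.
case: boh- → instrumental.
noun class: -chu → class II.

instrumental, class II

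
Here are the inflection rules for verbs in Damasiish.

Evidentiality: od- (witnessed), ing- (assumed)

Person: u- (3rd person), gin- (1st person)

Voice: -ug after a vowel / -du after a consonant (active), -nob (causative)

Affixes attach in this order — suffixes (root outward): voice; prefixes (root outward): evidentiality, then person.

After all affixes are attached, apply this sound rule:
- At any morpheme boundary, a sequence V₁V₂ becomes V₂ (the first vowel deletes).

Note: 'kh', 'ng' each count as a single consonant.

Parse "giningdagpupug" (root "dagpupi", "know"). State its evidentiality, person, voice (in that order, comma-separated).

assumed, 1st person, active

Segment: gin-ing-dagpupi-ug.
evidentiality: ing- → assumed.
person: gin- → 1st person.
voice: -ug/du → active.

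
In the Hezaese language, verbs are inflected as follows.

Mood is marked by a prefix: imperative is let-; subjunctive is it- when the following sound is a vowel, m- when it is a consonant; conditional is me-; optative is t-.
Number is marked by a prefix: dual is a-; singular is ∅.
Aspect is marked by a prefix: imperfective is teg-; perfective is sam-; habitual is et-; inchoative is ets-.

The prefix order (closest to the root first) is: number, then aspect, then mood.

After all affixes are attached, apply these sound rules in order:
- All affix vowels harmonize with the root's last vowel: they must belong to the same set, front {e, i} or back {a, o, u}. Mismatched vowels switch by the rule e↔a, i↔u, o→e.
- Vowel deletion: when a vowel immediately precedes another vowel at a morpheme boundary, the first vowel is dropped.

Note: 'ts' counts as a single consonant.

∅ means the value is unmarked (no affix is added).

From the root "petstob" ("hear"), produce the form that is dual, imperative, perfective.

latsamapetstob

Attach number dual a- → apetstob.
Attach aspect perfective sam- → samapetstob.
Attach mood imperative let- → letsamapetstob.
Apply vowel harmony: letsamapetstob → latsamapetstob.
Vowel deletion: no change.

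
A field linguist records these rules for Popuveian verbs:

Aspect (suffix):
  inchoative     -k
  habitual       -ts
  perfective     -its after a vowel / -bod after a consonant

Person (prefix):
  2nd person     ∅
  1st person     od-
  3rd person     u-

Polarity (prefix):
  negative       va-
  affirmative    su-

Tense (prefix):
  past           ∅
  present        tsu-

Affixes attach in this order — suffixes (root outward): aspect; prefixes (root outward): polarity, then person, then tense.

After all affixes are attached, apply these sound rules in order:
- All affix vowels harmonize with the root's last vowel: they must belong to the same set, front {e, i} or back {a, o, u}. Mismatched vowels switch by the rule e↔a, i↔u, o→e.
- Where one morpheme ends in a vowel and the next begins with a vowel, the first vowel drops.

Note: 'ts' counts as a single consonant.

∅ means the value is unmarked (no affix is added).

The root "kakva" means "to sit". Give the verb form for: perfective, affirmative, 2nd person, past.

sukakvuts

Attach polarity affirmative su- → sukakva.
person = 2nd person: zero marking, form stays sukakva.
tense = past: zero marking, form stays sukakva.
Attach aspect perfective -its (after vowel 'a') → sukakvaits.
Apply vowel harmony: sukakvaits → sukakvauts.
Apply vowel deletion: sukakvauts → sukakvuts.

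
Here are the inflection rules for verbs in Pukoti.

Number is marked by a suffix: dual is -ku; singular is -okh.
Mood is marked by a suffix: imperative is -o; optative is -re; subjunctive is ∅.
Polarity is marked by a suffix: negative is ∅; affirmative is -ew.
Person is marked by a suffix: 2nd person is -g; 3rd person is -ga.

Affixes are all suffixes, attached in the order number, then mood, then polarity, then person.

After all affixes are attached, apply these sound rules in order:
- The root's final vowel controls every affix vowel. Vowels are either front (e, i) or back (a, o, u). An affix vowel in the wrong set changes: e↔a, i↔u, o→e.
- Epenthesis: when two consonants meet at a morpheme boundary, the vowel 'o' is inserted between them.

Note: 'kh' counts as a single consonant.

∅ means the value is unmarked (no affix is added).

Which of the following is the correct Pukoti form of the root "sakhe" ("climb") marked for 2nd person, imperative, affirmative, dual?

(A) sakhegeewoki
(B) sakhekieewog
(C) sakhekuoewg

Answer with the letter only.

Attach number dual -ku → sakheku.
Attach mood imperative -o → sakhekuo.
Attach polarity affirmative -ew → sakhekuoew.
Attach person 2nd person -g → sakhekuoewg.
Apply vowel harmony: sakhekuoewg → sakhekieewg.
Apply epenthesis: sakhekieewg → sakhekieewog.
So the correct form is sakhekieewog, option (B).
(C) sakhekuoewg is wrong: it fails to apply the sound rule(s).
(A) sakhegeewoki is wrong: it has the affixes in the wrong order.

B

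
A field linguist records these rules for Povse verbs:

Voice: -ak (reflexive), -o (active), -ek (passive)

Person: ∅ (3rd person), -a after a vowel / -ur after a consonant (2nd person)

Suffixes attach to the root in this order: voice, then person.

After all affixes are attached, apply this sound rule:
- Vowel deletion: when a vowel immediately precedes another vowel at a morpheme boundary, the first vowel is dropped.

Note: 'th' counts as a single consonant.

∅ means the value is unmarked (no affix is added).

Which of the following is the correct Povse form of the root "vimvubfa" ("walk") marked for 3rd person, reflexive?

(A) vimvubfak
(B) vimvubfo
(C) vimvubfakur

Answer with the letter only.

Attach voice reflexive -ak → vimvubfaak.
person = 3rd person: zero marking, form stays vimvubfaak.
Apply vowel deletion: vimvubfaak → vimvubfak.
So the correct form is vimvubfak, option (A).
(C) vimvubfakur is wrong: it uses 2nd person instead of 3rd person for person.
(B) vimvubfo is wrong: it uses active instead of reflexive for voice.

A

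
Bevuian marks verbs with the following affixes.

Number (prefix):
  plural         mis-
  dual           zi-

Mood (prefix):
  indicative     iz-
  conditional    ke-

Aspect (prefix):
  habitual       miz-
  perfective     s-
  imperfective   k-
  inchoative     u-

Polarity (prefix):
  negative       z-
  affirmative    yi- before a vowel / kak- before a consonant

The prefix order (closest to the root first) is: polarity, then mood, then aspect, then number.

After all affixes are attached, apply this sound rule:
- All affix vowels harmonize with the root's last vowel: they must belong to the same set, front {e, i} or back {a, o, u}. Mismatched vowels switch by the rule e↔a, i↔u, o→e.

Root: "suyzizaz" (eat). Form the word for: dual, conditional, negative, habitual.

zumuzkazsuyzizaz

Attach polarity negative z- → zsuyzizaz.
Attach mood conditional ke- → kezsuyzizaz.
Attach aspect habitual miz- → mizkezsuyzizaz.
Attach number dual zi- → zimizkezsuyzizaz.
Apply vowel harmony: zimizkezsuyzizaz → zumuzkazsuyzizaz.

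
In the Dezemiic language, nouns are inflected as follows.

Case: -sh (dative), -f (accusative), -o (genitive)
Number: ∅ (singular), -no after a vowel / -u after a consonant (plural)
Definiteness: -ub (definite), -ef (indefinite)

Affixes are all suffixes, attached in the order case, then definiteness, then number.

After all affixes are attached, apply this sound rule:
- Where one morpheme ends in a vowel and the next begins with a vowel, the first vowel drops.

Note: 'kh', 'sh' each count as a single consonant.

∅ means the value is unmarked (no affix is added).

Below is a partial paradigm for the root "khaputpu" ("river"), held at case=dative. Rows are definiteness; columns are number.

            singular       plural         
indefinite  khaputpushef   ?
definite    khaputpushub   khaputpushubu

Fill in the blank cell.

Attach case dative -sh → khaputpush.
Attach definiteness indefinite -ef → khaputpushef.
Attach number plural -u (after consonant 'f') → khaputpushefu.
Vowel deletion: no change.

khaputpushefu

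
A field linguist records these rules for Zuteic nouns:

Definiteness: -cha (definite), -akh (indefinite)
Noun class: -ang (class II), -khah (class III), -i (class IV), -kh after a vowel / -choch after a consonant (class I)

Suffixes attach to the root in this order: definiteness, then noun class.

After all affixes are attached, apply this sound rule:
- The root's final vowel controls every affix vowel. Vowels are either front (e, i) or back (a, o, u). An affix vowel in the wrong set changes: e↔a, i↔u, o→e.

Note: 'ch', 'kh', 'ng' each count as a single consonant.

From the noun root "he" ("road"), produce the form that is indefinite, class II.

heekheng

Attach definiteness indefinite -akh → heakh.
Attach noun class class II -ang → heakhang.
Apply vowel harmony: heakhang → heekheng.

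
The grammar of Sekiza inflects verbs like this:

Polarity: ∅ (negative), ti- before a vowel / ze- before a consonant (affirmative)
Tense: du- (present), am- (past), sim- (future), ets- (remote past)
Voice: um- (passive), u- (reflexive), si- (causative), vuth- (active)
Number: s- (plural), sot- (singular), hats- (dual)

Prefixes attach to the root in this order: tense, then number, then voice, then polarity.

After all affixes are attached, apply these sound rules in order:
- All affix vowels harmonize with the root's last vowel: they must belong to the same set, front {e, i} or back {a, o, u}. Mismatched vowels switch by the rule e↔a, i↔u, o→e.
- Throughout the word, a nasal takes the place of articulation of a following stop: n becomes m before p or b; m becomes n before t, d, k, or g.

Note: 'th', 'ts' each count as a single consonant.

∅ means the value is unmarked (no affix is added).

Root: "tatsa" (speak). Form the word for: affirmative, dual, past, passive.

Attach tense past am- → amtatsa.
Attach number dual hats- → hatsamtatsa.
Attach voice passive um- → umhatsamtatsa.
Attach polarity affirmative ti- (before vowel 'u') → tiumhatsamtatsa.
Apply vowel harmony: tiumhatsamtatsa → tuumhatsamtatsa.
Apply nasal assimilation: tuumhatsamtatsa → tuumhatsantatsa.

tuumhatsantatsa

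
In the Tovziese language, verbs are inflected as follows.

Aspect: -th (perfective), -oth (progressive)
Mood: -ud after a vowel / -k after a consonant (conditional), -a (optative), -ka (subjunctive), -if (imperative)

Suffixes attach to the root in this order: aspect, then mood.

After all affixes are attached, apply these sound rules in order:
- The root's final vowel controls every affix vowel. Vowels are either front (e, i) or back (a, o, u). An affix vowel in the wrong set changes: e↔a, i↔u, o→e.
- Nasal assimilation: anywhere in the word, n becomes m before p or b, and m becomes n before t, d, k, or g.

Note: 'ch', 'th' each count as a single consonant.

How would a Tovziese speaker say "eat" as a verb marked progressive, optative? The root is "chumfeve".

chumfeveethe

Attach aspect progressive -oth → chumfeveoth.
Attach mood optative -a → chumfeveotha.
Apply vowel harmony: chumfeveotha → chumfeveethe.
Nasal assimilation: no change.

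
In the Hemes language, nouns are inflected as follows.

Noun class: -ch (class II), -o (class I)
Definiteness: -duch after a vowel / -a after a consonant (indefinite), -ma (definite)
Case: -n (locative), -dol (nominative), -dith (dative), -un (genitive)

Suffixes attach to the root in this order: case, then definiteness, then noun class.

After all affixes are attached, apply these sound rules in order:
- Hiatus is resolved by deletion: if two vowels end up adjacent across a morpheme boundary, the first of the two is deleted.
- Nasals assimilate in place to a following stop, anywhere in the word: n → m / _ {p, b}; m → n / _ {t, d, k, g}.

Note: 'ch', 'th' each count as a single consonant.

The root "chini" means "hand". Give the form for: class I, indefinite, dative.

chiniditho

Attach case dative -dith → chinidith.
Attach definiteness indefinite -a (after consonant 'th') → chiniditha.
Attach noun class class I -o → chinidithao.
Apply vowel deletion: chinidithao → chiniditho.
Nasal assimilation: no change.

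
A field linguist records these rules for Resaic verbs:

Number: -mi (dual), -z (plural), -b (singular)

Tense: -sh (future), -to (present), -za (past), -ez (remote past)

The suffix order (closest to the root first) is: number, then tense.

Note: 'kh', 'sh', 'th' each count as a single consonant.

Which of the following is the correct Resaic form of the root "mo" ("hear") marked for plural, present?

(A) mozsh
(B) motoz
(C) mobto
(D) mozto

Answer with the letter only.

D

Attach number plural -z → moz.
Attach tense present -to → mozto.
So the correct form is mozto, option (D).
(B) motoz is wrong: it has the affixes in the wrong order.
(C) mobto is wrong: it uses singular instead of plural for number.
(A) mozsh is wrong: it uses future instead of present for tense.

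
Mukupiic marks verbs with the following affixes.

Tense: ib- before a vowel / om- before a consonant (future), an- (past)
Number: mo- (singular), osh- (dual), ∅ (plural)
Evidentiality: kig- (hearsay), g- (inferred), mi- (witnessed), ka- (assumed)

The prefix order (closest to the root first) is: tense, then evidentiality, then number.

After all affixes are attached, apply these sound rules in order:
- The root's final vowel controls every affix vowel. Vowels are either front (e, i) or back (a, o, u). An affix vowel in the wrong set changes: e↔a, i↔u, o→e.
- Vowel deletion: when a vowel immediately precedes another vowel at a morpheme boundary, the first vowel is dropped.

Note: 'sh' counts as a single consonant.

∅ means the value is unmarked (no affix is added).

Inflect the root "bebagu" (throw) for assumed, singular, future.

Attach tense future om- (before consonant 'b') → ombebagu.
Attach evidentiality assumed ka- → kaombebagu.
Attach number singular mo- → mokaombebagu.
Vowel harmony: no change.
Apply vowel deletion: mokaombebagu → mokombebagu.

mokombebagu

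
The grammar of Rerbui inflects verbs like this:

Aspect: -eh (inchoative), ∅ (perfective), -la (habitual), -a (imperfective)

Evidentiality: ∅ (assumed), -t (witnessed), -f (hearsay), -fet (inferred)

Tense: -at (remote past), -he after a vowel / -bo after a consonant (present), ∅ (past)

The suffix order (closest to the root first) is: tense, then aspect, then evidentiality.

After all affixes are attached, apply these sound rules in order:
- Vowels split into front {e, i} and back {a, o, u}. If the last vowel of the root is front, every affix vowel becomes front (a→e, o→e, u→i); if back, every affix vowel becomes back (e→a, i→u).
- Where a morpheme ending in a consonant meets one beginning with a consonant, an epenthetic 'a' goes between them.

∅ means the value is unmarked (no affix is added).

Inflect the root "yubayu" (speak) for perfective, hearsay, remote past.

Attach tense remote past -at → yubayuat.
aspect = perfective: zero marking, form stays yubayuat.
Attach evidentiality hearsay -f → yubayuatf.
Vowel harmony: no change.
Apply epenthesis: yubayuatf → yubayuataf.

yubayuataf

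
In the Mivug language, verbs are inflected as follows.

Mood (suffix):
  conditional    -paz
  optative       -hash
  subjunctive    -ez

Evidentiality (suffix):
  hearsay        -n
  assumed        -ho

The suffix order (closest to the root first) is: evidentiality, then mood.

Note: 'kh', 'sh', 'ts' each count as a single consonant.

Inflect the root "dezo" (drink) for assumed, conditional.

Attach evidentiality assumed -ho → dezoho.
Attach mood conditional -paz → dezohopaz.

dezohopaz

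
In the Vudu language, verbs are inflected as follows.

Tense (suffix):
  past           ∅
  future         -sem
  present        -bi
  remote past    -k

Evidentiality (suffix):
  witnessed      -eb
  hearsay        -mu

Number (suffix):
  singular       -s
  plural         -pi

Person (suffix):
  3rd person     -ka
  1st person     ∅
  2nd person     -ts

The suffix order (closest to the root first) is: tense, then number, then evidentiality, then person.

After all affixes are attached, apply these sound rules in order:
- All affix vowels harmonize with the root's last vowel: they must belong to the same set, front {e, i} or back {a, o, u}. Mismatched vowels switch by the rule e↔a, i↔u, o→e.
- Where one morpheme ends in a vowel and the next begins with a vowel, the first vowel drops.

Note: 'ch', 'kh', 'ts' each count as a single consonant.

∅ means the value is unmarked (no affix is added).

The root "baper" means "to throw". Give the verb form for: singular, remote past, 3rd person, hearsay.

Attach tense remote past -k → baperk.
Attach number singular -s → baperks.
Attach evidentiality hearsay -mu → baperksmu.
Attach person 3rd person -ka → baperksmuka.
Apply vowel harmony: baperksmuka → baperksmike.
Vowel deletion: no change.

baperksmike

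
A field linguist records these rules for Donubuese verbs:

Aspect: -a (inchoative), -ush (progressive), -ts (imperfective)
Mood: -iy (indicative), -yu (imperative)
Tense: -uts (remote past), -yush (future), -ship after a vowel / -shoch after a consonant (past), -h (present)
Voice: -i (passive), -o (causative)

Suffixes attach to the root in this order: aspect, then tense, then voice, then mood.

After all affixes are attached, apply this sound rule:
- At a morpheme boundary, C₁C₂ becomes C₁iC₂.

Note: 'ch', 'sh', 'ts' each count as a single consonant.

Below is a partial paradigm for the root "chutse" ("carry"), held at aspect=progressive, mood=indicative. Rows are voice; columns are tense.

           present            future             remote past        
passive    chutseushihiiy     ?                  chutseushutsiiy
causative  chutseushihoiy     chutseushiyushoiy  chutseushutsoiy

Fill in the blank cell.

Attach aspect progressive -ush → chutseush.
Attach tense future -yush → chutseushyush.
Attach voice passive -i → chutseushyushi.
Attach mood indicative -iy → chutseushyushiiy.
Apply epenthesis: chutseushyushiiy → chutseushiyushiiy.

chutseushiyushiiy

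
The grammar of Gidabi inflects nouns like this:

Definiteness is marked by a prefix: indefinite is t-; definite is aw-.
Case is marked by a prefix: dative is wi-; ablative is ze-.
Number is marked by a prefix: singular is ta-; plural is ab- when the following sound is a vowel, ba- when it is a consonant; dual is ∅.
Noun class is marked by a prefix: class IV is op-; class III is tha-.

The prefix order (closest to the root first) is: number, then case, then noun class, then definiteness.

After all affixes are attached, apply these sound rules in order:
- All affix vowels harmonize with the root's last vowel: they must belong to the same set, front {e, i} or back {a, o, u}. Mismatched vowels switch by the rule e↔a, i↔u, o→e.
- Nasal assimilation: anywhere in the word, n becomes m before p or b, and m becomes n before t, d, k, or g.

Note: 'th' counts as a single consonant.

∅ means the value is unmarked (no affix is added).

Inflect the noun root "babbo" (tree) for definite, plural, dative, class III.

Attach number plural ba- (before consonant 'b') → bababbo.
Attach case dative wi- → wibababbo.
Attach noun class class III tha- → thawibababbo.
Attach definiteness definite aw- → awthawibababbo.
Apply vowel harmony: awthawibababbo → awthawubababbo.
Nasal assimilation: no change.

awthawubababbo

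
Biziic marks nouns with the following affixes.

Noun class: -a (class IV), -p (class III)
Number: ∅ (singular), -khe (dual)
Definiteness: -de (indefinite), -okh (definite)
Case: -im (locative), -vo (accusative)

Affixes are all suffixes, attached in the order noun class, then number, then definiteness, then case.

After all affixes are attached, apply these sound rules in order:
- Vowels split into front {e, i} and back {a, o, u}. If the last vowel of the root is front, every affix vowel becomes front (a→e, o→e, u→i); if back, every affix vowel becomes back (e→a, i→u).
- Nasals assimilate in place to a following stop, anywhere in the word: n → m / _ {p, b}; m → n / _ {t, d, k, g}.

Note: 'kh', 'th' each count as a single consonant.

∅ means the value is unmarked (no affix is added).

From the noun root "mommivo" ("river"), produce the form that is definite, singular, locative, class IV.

mommivoaokhum

Attach noun class class IV -a → mommivoa.
number = singular: zero marking, form stays mommivoa.
Attach definiteness definite -okh → mommivoaokh.
Attach case locative -im → mommivoaokhim.
Apply vowel harmony: mommivoaokhim → mommivoaokhum.
Nasal assimilation: no change.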